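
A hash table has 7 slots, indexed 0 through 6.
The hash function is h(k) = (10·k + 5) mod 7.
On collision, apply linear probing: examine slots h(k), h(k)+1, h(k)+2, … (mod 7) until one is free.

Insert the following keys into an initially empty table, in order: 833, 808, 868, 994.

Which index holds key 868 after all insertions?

Insert 833: h=5, slot 5 empty → index 5.
Insert 808: h=0, slot 0 empty → index 0.
Insert 868: h=5, slot 5 occupied → index 6.
Insert 994: h=5, slots 5,6,0 occupied → index 1.
Table: [808, 994, —, —, —, 833, 868]

6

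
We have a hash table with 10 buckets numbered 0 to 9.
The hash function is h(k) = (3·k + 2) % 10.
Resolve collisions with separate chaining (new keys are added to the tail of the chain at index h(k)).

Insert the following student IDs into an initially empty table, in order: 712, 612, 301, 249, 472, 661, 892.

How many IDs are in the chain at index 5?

2

712 -> bucket 8
612 -> bucket 8 (collision)
301 -> bucket 5
249 -> bucket 9
472 -> bucket 8 (collision)
661 -> bucket 5 (collision)
892 -> bucket 8 (collision)
Final buckets:
0: ∅
1: ∅
2: ∅
3: ∅
4: ∅
5: 301 -> 661
6: ∅
7: ∅
8: 712 -> 612 -> 472 -> 892
9: 249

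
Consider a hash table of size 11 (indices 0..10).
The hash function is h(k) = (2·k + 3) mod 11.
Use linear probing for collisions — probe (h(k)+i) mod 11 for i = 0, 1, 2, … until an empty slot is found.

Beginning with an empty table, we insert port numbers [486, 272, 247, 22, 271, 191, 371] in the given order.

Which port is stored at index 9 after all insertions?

371

Insert 486: h=7, slot 7 empty → index 7.
Insert 272: h=8, slot 8 empty → index 8.
Insert 247: h=2, slot 2 empty → index 2.
Insert 22: h=3, slot 3 empty → index 3.
Insert 271: h=6, slot 6 empty → index 6.
Insert 191: h=0, slot 0 empty → index 0.
Insert 371: h=8, slot 8 occupied → index 9.
Table: [191, ., 247, 22, ., ., 271, 486, 272, 371, .]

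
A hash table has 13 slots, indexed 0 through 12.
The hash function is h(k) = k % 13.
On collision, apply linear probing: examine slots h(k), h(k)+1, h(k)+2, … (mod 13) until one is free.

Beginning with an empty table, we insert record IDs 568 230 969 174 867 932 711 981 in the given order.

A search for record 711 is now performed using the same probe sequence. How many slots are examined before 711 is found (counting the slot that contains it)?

Insert 568: h=9, slot 9 empty => index 9.
Insert 230: h=9, slot 9 occupied => index 10.
Insert 969: h=7, slot 7 empty => index 7.
Insert 174: h=5, slot 5 empty => index 5.
Insert 867: h=9, slots 9,10 occupied => index 11.
Insert 932: h=9, slots 9,10,11 occupied => index 12.
Insert 711: h=9, slots 9,10,11,12 occupied => index 0.
Insert 981: h=6, slot 6 empty => index 6.
Table: [711, ∅, ∅, ∅, ∅, 174, 981, 969, ∅, 568, 230, 867, 932]
Lookup 711: h=9, probe 9,10,11,12,0 → found at 0.

5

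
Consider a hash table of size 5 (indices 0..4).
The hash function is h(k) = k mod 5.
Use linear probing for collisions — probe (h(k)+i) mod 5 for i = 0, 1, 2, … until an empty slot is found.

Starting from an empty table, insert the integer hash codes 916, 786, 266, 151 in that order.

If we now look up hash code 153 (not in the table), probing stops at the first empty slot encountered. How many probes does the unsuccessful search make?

3

916 hashes to 1; slot 1 is free -> place at 1.
786 hashes to 1; 1 taken -> place at 2.
266 hashes to 1; 1,2 taken -> place at 3.
151 hashes to 1; 1,2,3 taken -> place at 4.
Table: [∅, 916, 786, 266, 151]
Lookup 153: h=3, probe 3,4,0 → slot 0 empty, not found.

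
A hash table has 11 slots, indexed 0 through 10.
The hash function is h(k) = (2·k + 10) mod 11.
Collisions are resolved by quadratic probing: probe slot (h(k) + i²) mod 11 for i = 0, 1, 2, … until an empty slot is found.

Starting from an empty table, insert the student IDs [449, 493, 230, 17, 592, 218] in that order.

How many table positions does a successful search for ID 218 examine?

449: h=6 -> slot 6
493: h=6, probe 6,7 -> slot 7
230: h=8 -> slot 8
17: h=0 -> slot 0
592: h=6, probe 6,7,10 -> slot 10
218: h=6, probe 6,7,10,4 -> slot 4
Table: [17, ∅, ∅, ∅, 218, ∅, 449, 493, 230, ∅, 592]
Lookup 218: h=6, probe 6,7,10,4 → found at 4.

4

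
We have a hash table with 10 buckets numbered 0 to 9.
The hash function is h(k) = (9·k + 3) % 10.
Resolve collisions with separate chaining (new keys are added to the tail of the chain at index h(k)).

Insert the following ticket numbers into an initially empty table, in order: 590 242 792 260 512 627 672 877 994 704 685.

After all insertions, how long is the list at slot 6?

590 -> bucket 3
242 -> bucket 1
792 -> bucket 1 (collision)
260 -> bucket 3 (collision)
512 -> bucket 1 (collision)
627 -> bucket 6
672 -> bucket 1 (collision)
877 -> bucket 6 (collision)
994 -> bucket 9
704 -> bucket 9 (collision)
685 -> bucket 8
Final buckets:
0: -
1: 242 -> 792 -> 512 -> 672
2: -
3: 590 -> 260
4: -
5: -
6: 627 -> 877
7: -
8: 685
9: 994 -> 704

2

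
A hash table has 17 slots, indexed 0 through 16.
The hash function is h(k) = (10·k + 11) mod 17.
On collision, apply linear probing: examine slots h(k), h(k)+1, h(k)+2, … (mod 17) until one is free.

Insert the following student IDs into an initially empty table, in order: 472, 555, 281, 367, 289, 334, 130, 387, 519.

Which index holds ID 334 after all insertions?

3

Insert 472: h=5, slot 5 empty → index 5.
Insert 555: h=2, slot 2 empty → index 2.
Insert 281: h=16, slot 16 empty → index 16.
Insert 367: h=9, slot 9 empty → index 9.
Insert 289: h=11, slot 11 empty → index 11.
Insert 334: h=2, slot 2 occupied → index 3.
Insert 130: h=2, slots 2,3 occupied → index 4.
Insert 387: h=5, slot 5 occupied → index 6.
Insert 519: h=16, slot 16 occupied → index 0.
Table: [519, —, 555, 334, 130, 472, 387, —, —, 367, —, 289, —, —, —, —, 281]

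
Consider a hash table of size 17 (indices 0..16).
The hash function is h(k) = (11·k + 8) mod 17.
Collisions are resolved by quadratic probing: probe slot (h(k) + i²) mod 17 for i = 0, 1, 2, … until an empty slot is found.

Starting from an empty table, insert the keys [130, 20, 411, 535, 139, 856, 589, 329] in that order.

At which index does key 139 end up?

Insert 130: h=10, slot 10 empty => index 10.
Insert 20: h=7, slot 7 empty => index 7.
Insert 411: h=7, slot 7 occupied => index 8.
Insert 535: h=11, slot 11 empty => index 11.
Insert 139: h=7, slots 7,8,11 occupied => index 16.
Insert 856: h=6, slot 6 empty => index 6.
Insert 589: h=10, slots 10,11 occupied => index 14.
Insert 329: h=6, slots 6,7,10 occupied => index 15.
Table: [_, _, _, _, _, _, 856, 20, 411, _, 130, 535, _, _, 589, 329, 139]

16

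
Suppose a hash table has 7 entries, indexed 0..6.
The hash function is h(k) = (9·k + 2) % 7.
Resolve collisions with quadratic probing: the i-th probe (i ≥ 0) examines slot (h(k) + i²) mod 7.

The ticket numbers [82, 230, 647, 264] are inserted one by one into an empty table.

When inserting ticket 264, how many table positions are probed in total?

Insert 82: h=5, slot 5 empty → index 5.
Insert 230: h=0, slot 0 empty → index 0.
Insert 647: h=1, slot 1 empty → index 1.
Insert 264: h=5, slot 5 occupied → index 6.
Table: [230, 647, ., ., ., 82, 264]

2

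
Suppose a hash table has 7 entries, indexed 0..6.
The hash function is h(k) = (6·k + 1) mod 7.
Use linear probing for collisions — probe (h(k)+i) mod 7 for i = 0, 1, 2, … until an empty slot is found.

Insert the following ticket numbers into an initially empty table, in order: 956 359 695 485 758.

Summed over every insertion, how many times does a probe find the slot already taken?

6

Insert 956: h=4, slot 4 empty → index 4.
Insert 359: h=6, slot 6 empty → index 6.
Insert 695: h=6, slot 6 occupied → index 0.
Insert 485: h=6, slots 6,0 occupied → index 1.
Insert 758: h=6, slots 6,0,1 occupied → index 2.
Table: [695, 485, 758, _, 956, _, 359]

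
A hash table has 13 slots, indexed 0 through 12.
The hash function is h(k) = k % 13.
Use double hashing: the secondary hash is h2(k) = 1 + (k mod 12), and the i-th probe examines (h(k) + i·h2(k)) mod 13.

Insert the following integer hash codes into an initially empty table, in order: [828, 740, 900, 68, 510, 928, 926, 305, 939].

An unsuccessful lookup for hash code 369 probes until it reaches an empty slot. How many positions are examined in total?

828: h=9 => slot 9
740: h=12 => slot 12
900: h=3 => slot 3
68: h=3, h2=9, probe 3,12,8 => slot 8
510: h=3, h2=7, probe 3,10 => slot 10
928: h=5 => slot 5
926: h=3, h2=3, probe 3,6 => slot 6
305: h=6, h2=6, probe 6,12,5,11 => slot 11
939: h=3, h2=4, probe 3,7 => slot 7
Table: [—, —, —, 900, —, 928, 926, 939, 68, 828, 510, 305, 740]
Lookup 369: h=5, h2=10, probe 5,2 → slot 2 empty, not found.

2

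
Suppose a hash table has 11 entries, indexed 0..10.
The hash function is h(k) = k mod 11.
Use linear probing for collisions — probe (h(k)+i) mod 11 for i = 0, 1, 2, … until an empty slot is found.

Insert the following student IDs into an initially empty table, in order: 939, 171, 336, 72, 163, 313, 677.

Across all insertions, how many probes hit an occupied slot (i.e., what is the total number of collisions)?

Insert 939: h=4, slot 4 empty → index 4.
Insert 171: h=6, slot 6 empty → index 6.
Insert 336: h=6, slot 6 occupied → index 7.
Insert 72: h=6, slots 6,7 occupied → index 8.
Insert 163: h=9, slot 9 empty → index 9.
Insert 313: h=5, slot 5 empty → index 5.
Insert 677: h=6, slots 6,7,8,9 occupied → index 10.
Table: [., ., ., ., 939, 313, 171, 336, 72, 163, 677]

7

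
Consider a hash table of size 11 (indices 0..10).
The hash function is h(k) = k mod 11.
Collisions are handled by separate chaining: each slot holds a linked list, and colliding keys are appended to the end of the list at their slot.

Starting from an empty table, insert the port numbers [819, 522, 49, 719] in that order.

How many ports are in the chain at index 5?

3

Insert 819: h=5, bucket 5 empty -> new chain.
Insert 522: h=5, bucket 5 nonempty -> append to chain.
Insert 49: h=5, bucket 5 nonempty -> append to chain.
Insert 719: h=4, bucket 4 empty -> new chain.
Final buckets:
0: _
1: _
2: _
3: _
4: 719
5: 819 -> 522 -> 49
6: _
7: _
8: _
9: _
10: _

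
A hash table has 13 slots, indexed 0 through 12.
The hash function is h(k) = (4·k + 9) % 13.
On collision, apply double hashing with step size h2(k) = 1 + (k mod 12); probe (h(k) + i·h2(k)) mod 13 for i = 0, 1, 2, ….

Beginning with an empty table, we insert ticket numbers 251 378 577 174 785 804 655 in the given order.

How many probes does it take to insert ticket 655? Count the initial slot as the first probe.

Insert 251: h=12, slot 12 empty → index 12.
Insert 378: h=0, slot 0 empty → index 0.
Insert 577: h=3, slot 3 empty → index 3.
Insert 174: h=3, h2=7, slot 3 occupied → index 10.
Insert 785: h=3, h2=6, slot 3 occupied → index 9.
Insert 804: h=1, slot 1 empty → index 1.
Insert 655: h=3, h2=8, slot 3 occupied → index 11.
Table: [378, 804, —, 577, —, —, —, —, —, 785, 174, 655, 251]

2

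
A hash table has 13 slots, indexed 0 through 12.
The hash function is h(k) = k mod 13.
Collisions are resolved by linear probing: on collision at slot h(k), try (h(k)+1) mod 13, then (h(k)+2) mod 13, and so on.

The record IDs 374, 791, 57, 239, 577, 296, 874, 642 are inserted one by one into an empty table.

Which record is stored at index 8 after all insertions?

374 hashes to 10; slot 10 is free => place at 10.
791 hashes to 11; slot 11 is free => place at 11.
57 hashes to 5; slot 5 is free => place at 5.
239 hashes to 5; 5 taken => place at 6.
577 hashes to 5; 5,6 taken => place at 7.
296 hashes to 10; 10,11 taken => place at 12.
874 hashes to 3; slot 3 is free => place at 3.
642 hashes to 5; 5,6,7 taken => place at 8.
Table: [_, _, _, 874, _, 57, 239, 577, 642, _, 374, 791, 296]

642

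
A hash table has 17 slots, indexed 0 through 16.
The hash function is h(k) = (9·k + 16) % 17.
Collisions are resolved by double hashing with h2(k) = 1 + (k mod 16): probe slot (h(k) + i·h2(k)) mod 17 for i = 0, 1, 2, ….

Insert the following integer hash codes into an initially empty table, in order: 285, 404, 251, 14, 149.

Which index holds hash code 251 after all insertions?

285: h=14 -> slot 14
404: h=14, h2=5, probe 14,2 -> slot 2
251: h=14, h2=12, probe 14,9 -> slot 9
14: h=6 -> slot 6
149: h=14, h2=6, probe 14,3 -> slot 3
Table: [∅, ∅, 404, 149, ∅, ∅, 14, ∅, ∅, 251, ∅, ∅, ∅, ∅, 285, ∅, ∅]

9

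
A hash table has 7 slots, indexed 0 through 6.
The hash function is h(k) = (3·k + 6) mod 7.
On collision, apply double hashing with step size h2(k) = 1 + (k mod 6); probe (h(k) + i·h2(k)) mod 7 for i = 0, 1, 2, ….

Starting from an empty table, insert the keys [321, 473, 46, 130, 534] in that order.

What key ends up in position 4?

473

Insert 321: h=3, slot 3 empty → index 3.
Insert 473: h=4, slot 4 empty → index 4.
Insert 46: h=4, h2=5, slot 4 occupied → index 2.
Insert 130: h=4, h2=5, slots 4,2 occupied → index 0.
Insert 534: h=5, slot 5 empty → index 5.
Table: [130, —, 46, 321, 473, 534, —]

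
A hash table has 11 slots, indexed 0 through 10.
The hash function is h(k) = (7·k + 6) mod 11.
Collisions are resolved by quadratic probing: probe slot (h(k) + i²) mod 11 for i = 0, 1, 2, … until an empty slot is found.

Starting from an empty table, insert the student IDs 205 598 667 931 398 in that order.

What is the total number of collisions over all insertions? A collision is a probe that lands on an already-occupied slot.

205: h=0 => slot 0
598: h=1 => slot 1
667: h=0, probe 0,1,4 => slot 4
931: h=0, probe 0,1,4,9 => slot 9
398: h=9, probe 9,10 => slot 10
Table: [205, 598, _, _, 667, _, _, _, _, 931, 398]

6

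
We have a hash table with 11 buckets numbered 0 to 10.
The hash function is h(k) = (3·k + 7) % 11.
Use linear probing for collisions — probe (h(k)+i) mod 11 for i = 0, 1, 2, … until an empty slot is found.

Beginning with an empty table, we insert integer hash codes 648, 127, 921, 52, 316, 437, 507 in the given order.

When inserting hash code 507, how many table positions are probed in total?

4

648 hashes to 4; slot 4 is free → place at 4.
127 hashes to 3; slot 3 is free → place at 3.
921 hashes to 9; slot 9 is free → place at 9.
52 hashes to 9; 9 taken → place at 10.
316 hashes to 9; 9,10 taken → place at 0.
437 hashes to 9; 9,10,0 taken → place at 1.
507 hashes to 10; 10,0,1 taken → place at 2.
Table: [316, 437, 507, 127, 648, -, -, -, -, 921, 52]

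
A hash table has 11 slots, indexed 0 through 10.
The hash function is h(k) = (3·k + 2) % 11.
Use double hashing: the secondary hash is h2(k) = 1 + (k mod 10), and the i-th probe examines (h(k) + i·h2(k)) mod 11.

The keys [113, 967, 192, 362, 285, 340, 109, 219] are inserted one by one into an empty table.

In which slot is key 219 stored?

113 hashes to 0; slot 0 is free -> place at 0.
967 hashes to 10; slot 10 is free -> place at 10.
192 hashes to 6; slot 6 is free -> place at 6.
362 hashes to 10, h2=3; 10 taken -> place at 2.
285 hashes to 10, h2=6; 10 taken -> place at 5.
340 hashes to 10, h2=1; 10,0 taken -> place at 1.
109 hashes to 10, h2=10; 10 taken -> place at 9.
219 hashes to 10, h2=10; 10,9 taken -> place at 8.
Table: [113, 340, 362, ∅, ∅, 285, 192, ∅, 219, 109, 967]

8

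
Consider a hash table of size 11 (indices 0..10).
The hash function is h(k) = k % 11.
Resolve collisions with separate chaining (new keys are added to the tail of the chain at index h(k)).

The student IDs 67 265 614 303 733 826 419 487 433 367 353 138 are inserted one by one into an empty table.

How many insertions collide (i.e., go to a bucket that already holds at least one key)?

6

Insert 67: h=1, bucket 1 empty → new chain.
Insert 265: h=1, bucket 1 nonempty → append to chain.
Insert 614: h=9, bucket 9 empty → new chain.
Insert 303: h=6, bucket 6 empty → new chain.
Insert 733: h=7, bucket 7 empty → new chain.
Insert 826: h=1, bucket 1 nonempty → append to chain.
Insert 419: h=1, bucket 1 nonempty → append to chain.
Insert 487: h=3, bucket 3 empty → new chain.
Insert 433: h=4, bucket 4 empty → new chain.
Insert 367: h=4, bucket 4 nonempty → append to chain.
Insert 353: h=1, bucket 1 nonempty → append to chain.
Insert 138: h=6, bucket 6 nonempty → append to chain.
Final buckets:
0: -
1: 67 -> 265 -> 826 -> 419 -> 353
2: -
3: 487
4: 433 -> 367
5: -
6: 303 -> 138
7: 733
8: -
9: 614
10: -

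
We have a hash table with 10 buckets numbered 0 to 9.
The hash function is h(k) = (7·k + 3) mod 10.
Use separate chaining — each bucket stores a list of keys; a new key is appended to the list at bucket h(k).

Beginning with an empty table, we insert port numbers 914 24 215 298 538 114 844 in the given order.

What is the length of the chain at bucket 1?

4

914 → bucket 1
24 → bucket 1 (collision)
215 → bucket 8
298 → bucket 9
538 → bucket 9 (collision)
114 → bucket 1 (collision)
844 → bucket 1 (collision)
Final buckets:
0: .
1: 914 -> 24 -> 114 -> 844
2: .
3: .
4: .
5: .
6: .
7: .
8: 215
9: 298 -> 538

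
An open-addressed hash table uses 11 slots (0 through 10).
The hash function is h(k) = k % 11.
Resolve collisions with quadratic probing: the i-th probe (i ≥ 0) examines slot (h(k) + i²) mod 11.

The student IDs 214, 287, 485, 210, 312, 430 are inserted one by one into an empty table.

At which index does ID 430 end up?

214: h=5 -> slot 5
287: h=1 -> slot 1
485: h=1, probe 1,2 -> slot 2
210: h=1, probe 1,2,5,10 -> slot 10
312: h=4 -> slot 4
430: h=1, probe 1,2,5,10,6 -> slot 6
Table: [_, 287, 485, _, 312, 214, 430, _, _, _, 210]

6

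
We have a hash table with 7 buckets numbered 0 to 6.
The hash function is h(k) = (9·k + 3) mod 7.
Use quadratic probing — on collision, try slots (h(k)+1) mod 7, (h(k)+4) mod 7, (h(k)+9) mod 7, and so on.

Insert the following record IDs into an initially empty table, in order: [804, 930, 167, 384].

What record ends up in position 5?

804: h=1 => slot 1
930: h=1, probe 1,2 => slot 2
167: h=1, probe 1,2,5 => slot 5
384: h=1, probe 1,2,5,3 => slot 3
Table: [-, 804, 930, 384, -, 167, -]

167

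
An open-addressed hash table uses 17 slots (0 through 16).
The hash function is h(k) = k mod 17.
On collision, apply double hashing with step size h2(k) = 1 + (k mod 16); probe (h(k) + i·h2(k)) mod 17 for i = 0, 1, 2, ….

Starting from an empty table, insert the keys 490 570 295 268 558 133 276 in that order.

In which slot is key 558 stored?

490 hashes to 14; slot 14 is free → place at 14.
570 hashes to 9; slot 9 is free → place at 9.
295 hashes to 6; slot 6 is free → place at 6.
268 hashes to 13; slot 13 is free → place at 13.
558 hashes to 14, h2=15; 14 taken → place at 12.
133 hashes to 14, h2=6; 14 taken → place at 3.
276 hashes to 4; slot 4 is free → place at 4.
Table: [∅, ∅, ∅, 133, 276, ∅, 295, ∅, ∅, 570, ∅, ∅, 558, 268, 490, ∅, ∅]

12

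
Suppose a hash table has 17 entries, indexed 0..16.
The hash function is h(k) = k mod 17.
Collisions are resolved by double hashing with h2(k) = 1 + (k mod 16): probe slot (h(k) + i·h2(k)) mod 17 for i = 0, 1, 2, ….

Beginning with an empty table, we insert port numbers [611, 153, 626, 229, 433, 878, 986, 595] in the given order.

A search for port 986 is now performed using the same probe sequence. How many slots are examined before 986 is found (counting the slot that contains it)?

3

611: h=16 → slot 16
153: h=0 → slot 0
626: h=14 → slot 14
229: h=8 → slot 8
433: h=8, h2=2, probe 8,10 → slot 10
878: h=11 → slot 11
986: h=0, h2=11, probe 0,11,5 → slot 5
595: h=0, h2=4, probe 0,4 → slot 4
Table: [153, _, _, _, 595, 986, _, _, 229, _, 433, 878, _, _, 626, _, 611]
Lookup 986: h=0, h2=11, probe 0,11,5 → found at 5.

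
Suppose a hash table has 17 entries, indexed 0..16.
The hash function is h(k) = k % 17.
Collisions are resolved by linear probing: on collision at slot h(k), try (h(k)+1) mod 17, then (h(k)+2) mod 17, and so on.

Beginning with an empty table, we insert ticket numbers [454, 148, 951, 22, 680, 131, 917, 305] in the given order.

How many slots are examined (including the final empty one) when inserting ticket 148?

2

Insert 454: h=12, slot 12 empty => index 12.
Insert 148: h=12, slot 12 occupied => index 13.
Insert 951: h=16, slot 16 empty => index 16.
Insert 22: h=5, slot 5 empty => index 5.
Insert 680: h=0, slot 0 empty => index 0.
Insert 131: h=12, slots 12,13 occupied => index 14.
Insert 917: h=16, slots 16,0 occupied => index 1.
Insert 305: h=16, slots 16,0,1 occupied => index 2.
Table: [680, 917, 305, ., ., 22, ., ., ., ., ., ., 454, 148, 131, ., 951]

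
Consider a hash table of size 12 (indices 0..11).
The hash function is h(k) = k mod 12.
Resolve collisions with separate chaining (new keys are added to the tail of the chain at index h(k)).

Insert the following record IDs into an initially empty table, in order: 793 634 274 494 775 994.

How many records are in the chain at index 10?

Insert 793: h=1, bucket 1 empty -> new chain.
Insert 634: h=10, bucket 10 empty -> new chain.
Insert 274: h=10, bucket 10 nonempty -> append to chain.
Insert 494: h=2, bucket 2 empty -> new chain.
Insert 775: h=7, bucket 7 empty -> new chain.
Insert 994: h=10, bucket 10 nonempty -> append to chain.
Final buckets:
0: -
1: 793
2: 494
3: -
4: -
5: -
6: -
7: 775
8: -
9: -
10: 634 -> 274 -> 994
11: -

3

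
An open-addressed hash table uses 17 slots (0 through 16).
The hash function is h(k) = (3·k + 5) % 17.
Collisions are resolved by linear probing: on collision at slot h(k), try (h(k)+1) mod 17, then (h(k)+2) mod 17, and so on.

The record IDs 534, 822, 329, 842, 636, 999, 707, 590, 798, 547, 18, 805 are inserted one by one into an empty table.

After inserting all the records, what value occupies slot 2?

Insert 534: h=9, slot 9 empty → index 9.
Insert 822: h=6, slot 6 empty → index 6.
Insert 329: h=6, slot 6 occupied → index 7.
Insert 842: h=15, slot 15 empty → index 15.
Insert 636: h=9, slot 9 occupied → index 10.
Insert 999: h=10, slot 10 occupied → index 11.
Insert 707: h=1, slot 1 empty → index 1.
Insert 590: h=7, slot 7 occupied → index 8.
Insert 798: h=2, slot 2 empty → index 2.
Insert 547: h=14, slot 14 empty → index 14.
Insert 18: h=8, slots 8,9,10,11 occupied → index 12.
Insert 805: h=6, slots 6,7,8,9,10,11,12 occupied → index 13.
Table: [., 707, 798, ., ., ., 822, 329, 590, 534, 636, 999, 18, 805, 547, 842, .]

798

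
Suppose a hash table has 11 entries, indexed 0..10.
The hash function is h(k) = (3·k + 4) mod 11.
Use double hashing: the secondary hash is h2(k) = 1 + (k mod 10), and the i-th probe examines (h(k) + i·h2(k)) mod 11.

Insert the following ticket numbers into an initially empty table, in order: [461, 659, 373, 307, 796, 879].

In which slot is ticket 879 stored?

461 hashes to 1; slot 1 is free => place at 1.
659 hashes to 1, h2=10; 1 taken => place at 0.
373 hashes to 1, h2=4; 1 taken => place at 5.
307 hashes to 1, h2=8; 1 taken => place at 9.
796 hashes to 5, h2=7; 5,1 taken => place at 8.
879 hashes to 1, h2=10; 1,0 taken => place at 10.
Table: [659, 461, —, —, —, 373, —, —, 796, 307, 879]

10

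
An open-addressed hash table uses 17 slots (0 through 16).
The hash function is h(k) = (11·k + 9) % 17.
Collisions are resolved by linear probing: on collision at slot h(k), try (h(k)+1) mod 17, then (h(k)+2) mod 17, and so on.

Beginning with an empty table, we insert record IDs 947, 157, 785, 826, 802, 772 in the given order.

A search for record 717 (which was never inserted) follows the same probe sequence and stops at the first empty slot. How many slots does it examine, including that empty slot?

3

947 hashes to 5; slot 5 is free → place at 5.
157 hashes to 2; slot 2 is free → place at 2.
785 hashes to 8; slot 8 is free → place at 8.
826 hashes to 0; slot 0 is free → place at 0.
802 hashes to 8; 8 taken → place at 9.
772 hashes to 1; slot 1 is free → place at 1.
Table: [826, 772, 157, ., ., 947, ., ., 785, 802, ., ., ., ., ., ., .]
Lookup 717: h=8, probe 8,9,10 → slot 10 empty, not found.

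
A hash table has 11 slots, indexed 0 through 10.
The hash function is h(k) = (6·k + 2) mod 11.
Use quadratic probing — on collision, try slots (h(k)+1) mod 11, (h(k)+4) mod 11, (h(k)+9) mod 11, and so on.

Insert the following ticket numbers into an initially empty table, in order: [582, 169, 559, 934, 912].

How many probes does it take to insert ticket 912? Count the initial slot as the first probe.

3

582 hashes to 7; slot 7 is free => place at 7.
169 hashes to 4; slot 4 is free => place at 4.
559 hashes to 1; slot 1 is free => place at 1.
934 hashes to 7; 7 taken => place at 8.
912 hashes to 7; 7,8 taken => place at 0.
Table: [912, 559, ., ., 169, ., ., 582, 934, ., .]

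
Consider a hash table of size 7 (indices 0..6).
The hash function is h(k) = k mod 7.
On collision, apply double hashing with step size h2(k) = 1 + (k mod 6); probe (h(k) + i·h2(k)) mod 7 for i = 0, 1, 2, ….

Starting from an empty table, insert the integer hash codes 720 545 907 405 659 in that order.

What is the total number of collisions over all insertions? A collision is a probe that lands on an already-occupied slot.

2

720: h=6 => slot 6
545: h=6, h2=6, probe 6,5 => slot 5
907: h=4 => slot 4
405: h=6, h2=4, probe 6,3 => slot 3
659: h=1 => slot 1
Table: [—, 659, —, 405, 907, 545, 720]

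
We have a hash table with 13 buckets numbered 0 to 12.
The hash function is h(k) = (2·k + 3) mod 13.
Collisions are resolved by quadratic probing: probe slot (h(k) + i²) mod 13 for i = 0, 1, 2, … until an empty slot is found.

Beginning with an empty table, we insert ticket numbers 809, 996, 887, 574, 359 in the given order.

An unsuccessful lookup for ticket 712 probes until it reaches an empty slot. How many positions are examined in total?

809 hashes to 9; slot 9 is free → place at 9.
996 hashes to 6; slot 6 is free → place at 6.
887 hashes to 9; 9 taken → place at 10.
574 hashes to 7; slot 7 is free → place at 7.
359 hashes to 6; 6,7,10 taken → place at 2.
Table: [—, —, 359, —, —, —, 996, 574, —, 809, 887, —, —]
Lookup 712: h=10, probe 10,11 → slot 11 empty, not found.

2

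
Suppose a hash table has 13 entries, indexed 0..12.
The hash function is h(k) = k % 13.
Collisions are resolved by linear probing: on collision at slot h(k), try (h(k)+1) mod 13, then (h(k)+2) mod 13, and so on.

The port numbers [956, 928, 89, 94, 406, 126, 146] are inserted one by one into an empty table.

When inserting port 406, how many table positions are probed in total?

2

956: h=7 → slot 7
928: h=5 → slot 5
89: h=11 → slot 11
94: h=3 → slot 3
406: h=3, probe 3,4 → slot 4
126: h=9 → slot 9
146: h=3, probe 3,4,5,6 → slot 6
Table: [-, -, -, 94, 406, 928, 146, 956, -, 126, -, 89, -]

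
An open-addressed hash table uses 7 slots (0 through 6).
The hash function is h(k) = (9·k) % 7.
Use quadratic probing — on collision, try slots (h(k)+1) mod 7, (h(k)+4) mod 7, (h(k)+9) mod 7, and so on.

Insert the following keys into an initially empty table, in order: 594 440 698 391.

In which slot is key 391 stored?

2

594 hashes to 5; slot 5 is free => place at 5.
440 hashes to 5; 5 taken => place at 6.
698 hashes to 3; slot 3 is free => place at 3.
391 hashes to 5; 5,6 taken => place at 2.
Table: [_, _, 391, 698, _, 594, 440]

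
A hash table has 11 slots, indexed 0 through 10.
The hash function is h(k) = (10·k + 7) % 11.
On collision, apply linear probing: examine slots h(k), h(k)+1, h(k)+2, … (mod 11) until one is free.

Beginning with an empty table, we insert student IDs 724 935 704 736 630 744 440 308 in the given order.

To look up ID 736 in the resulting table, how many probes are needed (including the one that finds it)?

Insert 724: h=9, slot 9 empty => index 9.
Insert 935: h=7, slot 7 empty => index 7.
Insert 704: h=7, slot 7 occupied => index 8.
Insert 736: h=8, slots 8,9 occupied => index 10.
Insert 630: h=4, slot 4 empty => index 4.
Insert 744: h=0, slot 0 empty => index 0.
Insert 440: h=7, slots 7,8,9,10,0 occupied => index 1.
Insert 308: h=7, slots 7,8,9,10,0,1 occupied => index 2.
Table: [744, 440, 308, -, 630, -, -, 935, 704, 724, 736]
Lookup 736: h=8, probe 8,9,10 → found at 10.

3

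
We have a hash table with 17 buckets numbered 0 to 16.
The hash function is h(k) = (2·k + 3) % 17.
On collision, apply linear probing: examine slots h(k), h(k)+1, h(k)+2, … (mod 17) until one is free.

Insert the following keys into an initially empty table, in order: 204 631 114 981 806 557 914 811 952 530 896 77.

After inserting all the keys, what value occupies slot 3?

204: h=3 => slot 3
631: h=7 => slot 7
114: h=10 => slot 10
981: h=10, probe 10,11 => slot 11
806: h=0 => slot 0
557: h=12 => slot 12
914: h=12, probe 12,13 => slot 13
811: h=10, probe 10,11,12,13,14 => slot 14
952: h=3, probe 3,4 => slot 4
530: h=9 => slot 9
896: h=10, probe 10,11,12,13,14,15 => slot 15
77: h=4, probe 4,5 => slot 5
Table: [806, -, -, 204, 952, 77, -, 631, -, 530, 114, 981, 557, 914, 811, 896, -]

204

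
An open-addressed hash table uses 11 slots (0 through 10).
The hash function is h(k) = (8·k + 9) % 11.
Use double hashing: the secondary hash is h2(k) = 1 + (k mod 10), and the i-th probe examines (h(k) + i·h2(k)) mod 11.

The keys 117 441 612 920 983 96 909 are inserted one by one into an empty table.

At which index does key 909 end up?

117 hashes to 10; slot 10 is free → place at 10.
441 hashes to 6; slot 6 is free → place at 6.
612 hashes to 10, h2=3; 10 taken → place at 2.
920 hashes to 10, h2=1; 10 taken → place at 0.
983 hashes to 8; slot 8 is free → place at 8.
96 hashes to 7; slot 7 is free → place at 7.
909 hashes to 10, h2=10; 10 taken → place at 9.
Table: [920, ∅, 612, ∅, ∅, ∅, 441, 96, 983, 909, 117]

9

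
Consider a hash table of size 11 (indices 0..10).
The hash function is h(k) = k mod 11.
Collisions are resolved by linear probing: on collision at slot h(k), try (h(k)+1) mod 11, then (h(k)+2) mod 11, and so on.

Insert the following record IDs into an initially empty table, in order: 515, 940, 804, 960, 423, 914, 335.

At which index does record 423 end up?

Insert 515: h=9, slot 9 empty -> index 9.
Insert 940: h=5, slot 5 empty -> index 5.
Insert 804: h=1, slot 1 empty -> index 1.
Insert 960: h=3, slot 3 empty -> index 3.
Insert 423: h=5, slot 5 occupied -> index 6.
Insert 914: h=1, slot 1 occupied -> index 2.
Insert 335: h=5, slots 5,6 occupied -> index 7.
Table: [∅, 804, 914, 960, ∅, 940, 423, 335, ∅, 515, ∅]

6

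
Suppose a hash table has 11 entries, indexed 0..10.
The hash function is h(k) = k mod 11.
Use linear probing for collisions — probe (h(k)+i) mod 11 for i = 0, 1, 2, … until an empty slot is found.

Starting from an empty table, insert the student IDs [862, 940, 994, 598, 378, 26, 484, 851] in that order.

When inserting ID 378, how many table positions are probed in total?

5

862: h=4 → slot 4
940: h=5 → slot 5
994: h=4, probe 4,5,6 → slot 6
598: h=4, probe 4,5,6,7 → slot 7
378: h=4, probe 4,5,6,7,8 → slot 8
26: h=4, probe 4,5,6,7,8,9 → slot 9
484: h=0 → slot 0
851: h=4, probe 4,5,6,7,8,9,10 → slot 10
Table: [484, _, _, _, 862, 940, 994, 598, 378, 26, 851]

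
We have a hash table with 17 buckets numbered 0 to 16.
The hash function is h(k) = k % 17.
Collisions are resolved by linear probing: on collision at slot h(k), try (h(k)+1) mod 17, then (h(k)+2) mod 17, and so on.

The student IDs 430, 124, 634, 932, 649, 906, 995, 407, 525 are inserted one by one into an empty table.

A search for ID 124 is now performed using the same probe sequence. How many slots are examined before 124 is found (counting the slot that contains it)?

430: h=5 → slot 5
124: h=5, probe 5,6 → slot 6
634: h=5, probe 5,6,7 → slot 7
932: h=14 → slot 14
649: h=3 → slot 3
906: h=5, probe 5,6,7,8 → slot 8
995: h=9 → slot 9
407: h=16 → slot 16
525: h=15 → slot 15
Table: [∅, ∅, ∅, 649, ∅, 430, 124, 634, 906, 995, ∅, ∅, ∅, ∅, 932, 525, 407]
Lookup 124: h=5, probe 5,6 → found at 6.

2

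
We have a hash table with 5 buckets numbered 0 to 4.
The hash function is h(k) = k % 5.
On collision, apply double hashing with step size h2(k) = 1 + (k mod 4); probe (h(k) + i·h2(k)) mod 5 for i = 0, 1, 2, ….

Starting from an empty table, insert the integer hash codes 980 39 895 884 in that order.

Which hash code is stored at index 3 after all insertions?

980: h=0 → slot 0
39: h=4 → slot 4
895: h=0, h2=4, probe 0,4,3 → slot 3
884: h=4, h2=1, probe 4,0,1 → slot 1
Table: [980, 884, ., 895, 39]

895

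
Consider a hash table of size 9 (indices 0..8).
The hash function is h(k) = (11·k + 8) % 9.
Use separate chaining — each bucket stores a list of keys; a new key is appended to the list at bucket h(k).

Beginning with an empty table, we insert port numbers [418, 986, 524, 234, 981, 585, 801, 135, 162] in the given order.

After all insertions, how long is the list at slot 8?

418 → bucket 7
986 → bucket 0
524 → bucket 3
234 → bucket 8
981 → bucket 8 (collision)
585 → bucket 8 (collision)
801 → bucket 8 (collision)
135 → bucket 8 (collision)
162 → bucket 8 (collision)
Final buckets:
0: 986
1: _
2: _
3: 524
4: _
5: _
6: _
7: 418
8: 234 -> 981 -> 585 -> 801 -> 135 -> 162

6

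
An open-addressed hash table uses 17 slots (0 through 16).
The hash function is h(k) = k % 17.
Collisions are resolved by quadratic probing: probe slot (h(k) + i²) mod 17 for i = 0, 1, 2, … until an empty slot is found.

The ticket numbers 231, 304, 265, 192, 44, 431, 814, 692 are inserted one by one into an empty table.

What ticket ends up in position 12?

Insert 231: h=10, slot 10 empty -> index 10.
Insert 304: h=15, slot 15 empty -> index 15.
Insert 265: h=10, slot 10 occupied -> index 11.
Insert 192: h=5, slot 5 empty -> index 5.
Insert 44: h=10, slots 10,11 occupied -> index 14.
Insert 431: h=6, slot 6 empty -> index 6.
Insert 814: h=15, slot 15 occupied -> index 16.
Insert 692: h=12, slot 12 empty -> index 12.
Table: [—, —, —, —, —, 192, 431, —, —, —, 231, 265, 692, —, 44, 304, 814]

692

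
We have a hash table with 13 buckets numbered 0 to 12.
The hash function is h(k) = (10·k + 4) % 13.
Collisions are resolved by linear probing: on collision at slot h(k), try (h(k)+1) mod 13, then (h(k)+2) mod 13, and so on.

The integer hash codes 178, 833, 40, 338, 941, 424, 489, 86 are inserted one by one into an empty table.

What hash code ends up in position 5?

178: h=3 => slot 3
833: h=1 => slot 1
40: h=1, probe 1,2 => slot 2
338: h=4 => slot 4
941: h=2, probe 2,3,4,5 => slot 5
424: h=6 => slot 6
489: h=6, probe 6,7 => slot 7
86: h=6, probe 6,7,8 => slot 8
Table: [—, 833, 40, 178, 338, 941, 424, 489, 86, —, —, —, —]

941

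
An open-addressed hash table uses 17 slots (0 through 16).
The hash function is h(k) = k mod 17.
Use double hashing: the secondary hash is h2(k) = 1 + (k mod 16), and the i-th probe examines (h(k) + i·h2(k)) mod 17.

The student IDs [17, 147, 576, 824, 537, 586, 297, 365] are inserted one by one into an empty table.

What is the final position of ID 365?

Insert 17: h=0, slot 0 empty → index 0.
Insert 147: h=11, slot 11 empty → index 11.
Insert 576: h=15, slot 15 empty → index 15.
Insert 824: h=8, slot 8 empty → index 8.
Insert 537: h=10, slot 10 empty → index 10.
Insert 586: h=8, h2=11, slot 8 occupied → index 2.
Insert 297: h=8, h2=10, slot 8 occupied → index 1.
Insert 365: h=8, h2=14, slot 8 occupied → index 5.
Table: [17, 297, 586, ., ., 365, ., ., 824, ., 537, 147, ., ., ., 576, .]

5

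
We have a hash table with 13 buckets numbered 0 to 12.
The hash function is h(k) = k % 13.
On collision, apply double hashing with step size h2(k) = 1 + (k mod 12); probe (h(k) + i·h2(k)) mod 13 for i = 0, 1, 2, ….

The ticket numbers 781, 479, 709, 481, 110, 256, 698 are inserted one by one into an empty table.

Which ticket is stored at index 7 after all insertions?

709

781 hashes to 1; slot 1 is free -> place at 1.
479 hashes to 11; slot 11 is free -> place at 11.
709 hashes to 7; slot 7 is free -> place at 7.
481 hashes to 0; slot 0 is free -> place at 0.
110 hashes to 6; slot 6 is free -> place at 6.
256 hashes to 9; slot 9 is free -> place at 9.
698 hashes to 9, h2=3; 9 taken -> place at 12.
Table: [481, 781, ∅, ∅, ∅, ∅, 110, 709, ∅, 256, ∅, 479, 698]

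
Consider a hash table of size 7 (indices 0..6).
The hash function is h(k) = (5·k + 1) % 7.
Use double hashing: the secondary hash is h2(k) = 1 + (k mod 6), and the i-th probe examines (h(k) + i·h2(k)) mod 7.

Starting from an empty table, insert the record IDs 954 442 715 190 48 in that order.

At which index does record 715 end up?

Insert 954: h=4, slot 4 empty → index 4.
Insert 442: h=6, slot 6 empty → index 6.
Insert 715: h=6, h2=2, slot 6 occupied → index 1.
Insert 190: h=6, h2=5, slots 6,4 occupied → index 2.
Insert 48: h=3, slot 3 empty → index 3.
Table: [—, 715, 190, 48, 954, —, 442]

1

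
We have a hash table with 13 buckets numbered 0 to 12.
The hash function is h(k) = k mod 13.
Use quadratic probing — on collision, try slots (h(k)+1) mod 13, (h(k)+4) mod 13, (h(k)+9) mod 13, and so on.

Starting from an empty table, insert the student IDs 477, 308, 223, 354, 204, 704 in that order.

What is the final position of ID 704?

Insert 477: h=9, slot 9 empty -> index 9.
Insert 308: h=9, slot 9 occupied -> index 10.
Insert 223: h=2, slot 2 empty -> index 2.
Insert 354: h=3, slot 3 empty -> index 3.
Insert 204: h=9, slots 9,10 occupied -> index 0.
Insert 704: h=2, slots 2,3 occupied -> index 6.
Table: [204, ∅, 223, 354, ∅, ∅, 704, ∅, ∅, 477, 308, ∅, ∅]

6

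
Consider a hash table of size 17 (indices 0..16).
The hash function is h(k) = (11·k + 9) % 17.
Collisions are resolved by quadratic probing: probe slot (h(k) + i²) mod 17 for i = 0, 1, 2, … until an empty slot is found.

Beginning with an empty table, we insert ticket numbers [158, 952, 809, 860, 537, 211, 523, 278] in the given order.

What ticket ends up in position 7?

278

158: h=13 → slot 13
952: h=9 → slot 9
809: h=0 → slot 0
860: h=0, probe 0,1 → slot 1
537: h=0, probe 0,1,4 → slot 4
211: h=1, probe 1,2 → slot 2
523: h=16 → slot 16
278: h=7 → slot 7
Table: [809, 860, 211, ., 537, ., ., 278, ., 952, ., ., ., 158, ., ., 523]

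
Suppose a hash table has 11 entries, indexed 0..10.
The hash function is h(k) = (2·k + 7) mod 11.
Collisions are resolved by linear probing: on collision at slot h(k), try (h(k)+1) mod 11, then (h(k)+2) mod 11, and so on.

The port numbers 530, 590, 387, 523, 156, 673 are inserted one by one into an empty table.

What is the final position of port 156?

Insert 530: h=0, slot 0 empty → index 0.
Insert 590: h=10, slot 10 empty → index 10.
Insert 387: h=0, slot 0 occupied → index 1.
Insert 523: h=8, slot 8 empty → index 8.
Insert 156: h=0, slots 0,1 occupied → index 2.
Insert 673: h=0, slots 0,1,2 occupied → index 3.
Table: [530, 387, 156, 673, —, —, —, —, 523, —, 590]

2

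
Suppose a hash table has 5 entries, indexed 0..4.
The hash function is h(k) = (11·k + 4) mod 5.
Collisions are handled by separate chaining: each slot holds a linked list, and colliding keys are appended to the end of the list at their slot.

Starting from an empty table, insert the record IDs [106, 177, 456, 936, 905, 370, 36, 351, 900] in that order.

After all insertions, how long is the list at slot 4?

106 -> bucket 0
177 -> bucket 1
456 -> bucket 0 (collision)
936 -> bucket 0 (collision)
905 -> bucket 4
370 -> bucket 4 (collision)
36 -> bucket 0 (collision)
351 -> bucket 0 (collision)
900 -> bucket 4 (collision)
Final buckets:
0: 106 -> 456 -> 936 -> 36 -> 351
1: 177
2: ∅
3: ∅
4: 905 -> 370 -> 900

3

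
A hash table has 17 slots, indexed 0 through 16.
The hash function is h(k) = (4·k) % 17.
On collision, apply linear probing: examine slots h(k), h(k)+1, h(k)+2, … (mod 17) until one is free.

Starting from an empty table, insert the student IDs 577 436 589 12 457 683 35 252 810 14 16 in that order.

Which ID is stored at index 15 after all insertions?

810

Insert 577: h=13, slot 13 empty -> index 13.
Insert 436: h=10, slot 10 empty -> index 10.
Insert 589: h=10, slot 10 occupied -> index 11.
Insert 12: h=14, slot 14 empty -> index 14.
Insert 457: h=9, slot 9 empty -> index 9.
Insert 683: h=12, slot 12 empty -> index 12.
Insert 35: h=4, slot 4 empty -> index 4.
Insert 252: h=5, slot 5 empty -> index 5.
Insert 810: h=10, slots 10,11,12,13,14 occupied -> index 15.
Insert 14: h=5, slot 5 occupied -> index 6.
Insert 16: h=13, slots 13,14,15 occupied -> index 16.
Table: [_, _, _, _, 35, 252, 14, _, _, 457, 436, 589, 683, 577, 12, 810, 16]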